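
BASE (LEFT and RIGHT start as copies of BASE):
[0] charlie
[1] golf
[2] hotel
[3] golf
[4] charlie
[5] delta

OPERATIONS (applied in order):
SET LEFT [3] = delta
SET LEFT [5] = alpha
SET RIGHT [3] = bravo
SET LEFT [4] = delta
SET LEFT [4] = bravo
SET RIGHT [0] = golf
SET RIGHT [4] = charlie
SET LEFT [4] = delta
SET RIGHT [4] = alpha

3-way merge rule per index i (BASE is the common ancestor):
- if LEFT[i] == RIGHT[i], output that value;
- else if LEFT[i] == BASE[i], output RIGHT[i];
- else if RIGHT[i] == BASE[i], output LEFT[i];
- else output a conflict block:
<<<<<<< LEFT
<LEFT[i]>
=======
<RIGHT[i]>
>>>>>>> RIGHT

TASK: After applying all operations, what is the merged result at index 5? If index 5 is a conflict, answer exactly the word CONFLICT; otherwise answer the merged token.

Final LEFT:  [charlie, golf, hotel, delta, delta, alpha]
Final RIGHT: [golf, golf, hotel, bravo, alpha, delta]
i=0: L=charlie=BASE, R=golf -> take RIGHT -> golf
i=1: L=golf R=golf -> agree -> golf
i=2: L=hotel R=hotel -> agree -> hotel
i=3: BASE=golf L=delta R=bravo all differ -> CONFLICT
i=4: BASE=charlie L=delta R=alpha all differ -> CONFLICT
i=5: L=alpha, R=delta=BASE -> take LEFT -> alpha
Index 5 -> alpha

Answer: alpha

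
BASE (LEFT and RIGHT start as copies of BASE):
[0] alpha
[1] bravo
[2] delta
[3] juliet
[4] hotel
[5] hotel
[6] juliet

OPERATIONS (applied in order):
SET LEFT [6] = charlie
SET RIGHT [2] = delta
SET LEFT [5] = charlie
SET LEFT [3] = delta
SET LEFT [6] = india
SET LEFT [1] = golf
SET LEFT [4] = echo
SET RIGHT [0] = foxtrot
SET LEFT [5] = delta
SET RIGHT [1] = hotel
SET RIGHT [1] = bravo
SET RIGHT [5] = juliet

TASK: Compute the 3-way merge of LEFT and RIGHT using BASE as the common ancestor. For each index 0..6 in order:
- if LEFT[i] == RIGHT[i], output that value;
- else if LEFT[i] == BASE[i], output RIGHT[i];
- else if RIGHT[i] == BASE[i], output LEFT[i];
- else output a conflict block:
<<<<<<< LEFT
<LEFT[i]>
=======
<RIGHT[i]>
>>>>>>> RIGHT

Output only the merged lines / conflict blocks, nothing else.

Answer: foxtrot
golf
delta
delta
echo
<<<<<<< LEFT
delta
=======
juliet
>>>>>>> RIGHT
india

Derivation:
Final LEFT:  [alpha, golf, delta, delta, echo, delta, india]
Final RIGHT: [foxtrot, bravo, delta, juliet, hotel, juliet, juliet]
i=0: L=alpha=BASE, R=foxtrot -> take RIGHT -> foxtrot
i=1: L=golf, R=bravo=BASE -> take LEFT -> golf
i=2: L=delta R=delta -> agree -> delta
i=3: L=delta, R=juliet=BASE -> take LEFT -> delta
i=4: L=echo, R=hotel=BASE -> take LEFT -> echo
i=5: BASE=hotel L=delta R=juliet all differ -> CONFLICT
i=6: L=india, R=juliet=BASE -> take LEFT -> india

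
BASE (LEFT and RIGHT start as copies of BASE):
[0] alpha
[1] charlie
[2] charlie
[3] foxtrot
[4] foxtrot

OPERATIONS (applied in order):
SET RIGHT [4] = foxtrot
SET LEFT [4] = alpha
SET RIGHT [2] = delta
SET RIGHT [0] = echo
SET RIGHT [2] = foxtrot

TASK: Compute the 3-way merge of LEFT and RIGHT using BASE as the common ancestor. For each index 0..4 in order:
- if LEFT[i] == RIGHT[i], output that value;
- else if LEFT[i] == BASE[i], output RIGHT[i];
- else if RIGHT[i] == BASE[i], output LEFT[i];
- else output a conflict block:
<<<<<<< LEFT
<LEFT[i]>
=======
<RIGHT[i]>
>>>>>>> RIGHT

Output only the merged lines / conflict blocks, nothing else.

Answer: echo
charlie
foxtrot
foxtrot
alpha

Derivation:
Final LEFT:  [alpha, charlie, charlie, foxtrot, alpha]
Final RIGHT: [echo, charlie, foxtrot, foxtrot, foxtrot]
i=0: L=alpha=BASE, R=echo -> take RIGHT -> echo
i=1: L=charlie R=charlie -> agree -> charlie
i=2: L=charlie=BASE, R=foxtrot -> take RIGHT -> foxtrot
i=3: L=foxtrot R=foxtrot -> agree -> foxtrot
i=4: L=alpha, R=foxtrot=BASE -> take LEFT -> alpha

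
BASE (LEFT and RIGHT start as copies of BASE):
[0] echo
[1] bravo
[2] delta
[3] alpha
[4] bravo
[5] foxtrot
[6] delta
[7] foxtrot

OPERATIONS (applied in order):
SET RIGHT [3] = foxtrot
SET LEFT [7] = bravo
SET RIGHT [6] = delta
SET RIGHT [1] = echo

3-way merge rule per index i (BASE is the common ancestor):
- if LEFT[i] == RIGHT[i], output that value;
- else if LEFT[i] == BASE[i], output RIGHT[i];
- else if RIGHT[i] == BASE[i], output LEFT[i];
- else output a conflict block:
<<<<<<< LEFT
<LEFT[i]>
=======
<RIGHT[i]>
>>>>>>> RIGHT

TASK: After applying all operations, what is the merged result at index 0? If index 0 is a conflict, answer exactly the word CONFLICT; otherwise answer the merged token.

Answer: echo

Derivation:
Final LEFT:  [echo, bravo, delta, alpha, bravo, foxtrot, delta, bravo]
Final RIGHT: [echo, echo, delta, foxtrot, bravo, foxtrot, delta, foxtrot]
i=0: L=echo R=echo -> agree -> echo
i=1: L=bravo=BASE, R=echo -> take RIGHT -> echo
i=2: L=delta R=delta -> agree -> delta
i=3: L=alpha=BASE, R=foxtrot -> take RIGHT -> foxtrot
i=4: L=bravo R=bravo -> agree -> bravo
i=5: L=foxtrot R=foxtrot -> agree -> foxtrot
i=6: L=delta R=delta -> agree -> delta
i=7: L=bravo, R=foxtrot=BASE -> take LEFT -> bravo
Index 0 -> echo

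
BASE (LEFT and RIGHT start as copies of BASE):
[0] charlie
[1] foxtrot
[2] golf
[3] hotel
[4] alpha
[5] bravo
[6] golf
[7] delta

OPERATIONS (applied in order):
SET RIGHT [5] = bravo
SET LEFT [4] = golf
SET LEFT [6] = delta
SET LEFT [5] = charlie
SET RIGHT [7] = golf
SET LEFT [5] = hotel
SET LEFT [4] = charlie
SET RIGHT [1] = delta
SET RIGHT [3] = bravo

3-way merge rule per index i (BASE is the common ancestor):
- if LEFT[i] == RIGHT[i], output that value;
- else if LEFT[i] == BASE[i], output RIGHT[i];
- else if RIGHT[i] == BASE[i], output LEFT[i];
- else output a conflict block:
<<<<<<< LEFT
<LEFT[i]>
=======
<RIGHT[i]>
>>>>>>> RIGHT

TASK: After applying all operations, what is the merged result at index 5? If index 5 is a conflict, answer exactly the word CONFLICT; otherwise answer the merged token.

Final LEFT:  [charlie, foxtrot, golf, hotel, charlie, hotel, delta, delta]
Final RIGHT: [charlie, delta, golf, bravo, alpha, bravo, golf, golf]
i=0: L=charlie R=charlie -> agree -> charlie
i=1: L=foxtrot=BASE, R=delta -> take RIGHT -> delta
i=2: L=golf R=golf -> agree -> golf
i=3: L=hotel=BASE, R=bravo -> take RIGHT -> bravo
i=4: L=charlie, R=alpha=BASE -> take LEFT -> charlie
i=5: L=hotel, R=bravo=BASE -> take LEFT -> hotel
i=6: L=delta, R=golf=BASE -> take LEFT -> delta
i=7: L=delta=BASE, R=golf -> take RIGHT -> golf
Index 5 -> hotel

Answer: hotel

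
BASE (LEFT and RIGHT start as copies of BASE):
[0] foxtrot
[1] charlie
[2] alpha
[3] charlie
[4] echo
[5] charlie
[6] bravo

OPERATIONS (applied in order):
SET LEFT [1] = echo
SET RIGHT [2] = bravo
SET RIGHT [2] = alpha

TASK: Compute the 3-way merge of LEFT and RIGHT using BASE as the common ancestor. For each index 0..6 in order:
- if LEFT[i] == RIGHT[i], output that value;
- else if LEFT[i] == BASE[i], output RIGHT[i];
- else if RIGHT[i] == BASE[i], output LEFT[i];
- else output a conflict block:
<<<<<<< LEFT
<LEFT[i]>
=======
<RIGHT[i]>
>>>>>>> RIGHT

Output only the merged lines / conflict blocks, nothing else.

Final LEFT:  [foxtrot, echo, alpha, charlie, echo, charlie, bravo]
Final RIGHT: [foxtrot, charlie, alpha, charlie, echo, charlie, bravo]
i=0: L=foxtrot R=foxtrot -> agree -> foxtrot
i=1: L=echo, R=charlie=BASE -> take LEFT -> echo
i=2: L=alpha R=alpha -> agree -> alpha
i=3: L=charlie R=charlie -> agree -> charlie
i=4: L=echo R=echo -> agree -> echo
i=5: L=charlie R=charlie -> agree -> charlie
i=6: L=bravo R=bravo -> agree -> bravo

Answer: foxtrot
echo
alpha
charlie
echo
charlie
bravo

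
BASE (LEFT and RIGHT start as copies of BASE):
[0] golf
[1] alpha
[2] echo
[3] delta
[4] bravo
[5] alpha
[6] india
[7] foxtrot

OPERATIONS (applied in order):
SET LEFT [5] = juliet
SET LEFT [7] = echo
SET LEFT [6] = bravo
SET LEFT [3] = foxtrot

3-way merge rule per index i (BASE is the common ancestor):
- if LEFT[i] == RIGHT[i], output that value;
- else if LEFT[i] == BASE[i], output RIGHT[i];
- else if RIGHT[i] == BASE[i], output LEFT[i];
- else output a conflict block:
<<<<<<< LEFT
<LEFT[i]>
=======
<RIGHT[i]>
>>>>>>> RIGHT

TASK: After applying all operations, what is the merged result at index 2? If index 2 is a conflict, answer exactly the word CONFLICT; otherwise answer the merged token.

Final LEFT:  [golf, alpha, echo, foxtrot, bravo, juliet, bravo, echo]
Final RIGHT: [golf, alpha, echo, delta, bravo, alpha, india, foxtrot]
i=0: L=golf R=golf -> agree -> golf
i=1: L=alpha R=alpha -> agree -> alpha
i=2: L=echo R=echo -> agree -> echo
i=3: L=foxtrot, R=delta=BASE -> take LEFT -> foxtrot
i=4: L=bravo R=bravo -> agree -> bravo
i=5: L=juliet, R=alpha=BASE -> take LEFT -> juliet
i=6: L=bravo, R=india=BASE -> take LEFT -> bravo
i=7: L=echo, R=foxtrot=BASE -> take LEFT -> echo
Index 2 -> echo

Answer: echo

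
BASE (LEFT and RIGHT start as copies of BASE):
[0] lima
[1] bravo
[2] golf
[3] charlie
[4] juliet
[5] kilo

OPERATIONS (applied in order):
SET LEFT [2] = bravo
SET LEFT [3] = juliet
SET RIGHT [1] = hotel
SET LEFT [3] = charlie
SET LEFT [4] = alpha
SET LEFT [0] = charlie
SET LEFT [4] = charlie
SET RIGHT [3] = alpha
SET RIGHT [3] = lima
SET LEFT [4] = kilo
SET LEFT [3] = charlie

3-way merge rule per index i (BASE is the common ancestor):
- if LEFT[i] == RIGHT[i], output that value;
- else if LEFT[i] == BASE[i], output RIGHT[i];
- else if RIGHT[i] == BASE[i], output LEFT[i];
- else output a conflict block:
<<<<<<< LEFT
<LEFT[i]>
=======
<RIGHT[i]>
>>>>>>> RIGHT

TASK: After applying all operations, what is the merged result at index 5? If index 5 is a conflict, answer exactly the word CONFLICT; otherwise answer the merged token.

Answer: kilo

Derivation:
Final LEFT:  [charlie, bravo, bravo, charlie, kilo, kilo]
Final RIGHT: [lima, hotel, golf, lima, juliet, kilo]
i=0: L=charlie, R=lima=BASE -> take LEFT -> charlie
i=1: L=bravo=BASE, R=hotel -> take RIGHT -> hotel
i=2: L=bravo, R=golf=BASE -> take LEFT -> bravo
i=3: L=charlie=BASE, R=lima -> take RIGHT -> lima
i=4: L=kilo, R=juliet=BASE -> take LEFT -> kilo
i=5: L=kilo R=kilo -> agree -> kilo
Index 5 -> kilo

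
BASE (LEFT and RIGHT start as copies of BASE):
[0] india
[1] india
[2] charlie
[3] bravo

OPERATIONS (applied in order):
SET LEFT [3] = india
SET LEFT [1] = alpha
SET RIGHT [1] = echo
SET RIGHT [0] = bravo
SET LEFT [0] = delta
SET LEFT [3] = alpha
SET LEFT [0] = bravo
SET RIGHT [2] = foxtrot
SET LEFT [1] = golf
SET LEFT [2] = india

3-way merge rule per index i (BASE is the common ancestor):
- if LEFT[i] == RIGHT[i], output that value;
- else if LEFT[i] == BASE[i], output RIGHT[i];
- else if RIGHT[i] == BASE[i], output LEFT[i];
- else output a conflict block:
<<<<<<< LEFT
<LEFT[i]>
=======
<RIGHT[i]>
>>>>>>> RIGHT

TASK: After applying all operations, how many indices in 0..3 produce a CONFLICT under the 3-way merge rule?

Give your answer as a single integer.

Answer: 2

Derivation:
Final LEFT:  [bravo, golf, india, alpha]
Final RIGHT: [bravo, echo, foxtrot, bravo]
i=0: L=bravo R=bravo -> agree -> bravo
i=1: BASE=india L=golf R=echo all differ -> CONFLICT
i=2: BASE=charlie L=india R=foxtrot all differ -> CONFLICT
i=3: L=alpha, R=bravo=BASE -> take LEFT -> alpha
Conflict count: 2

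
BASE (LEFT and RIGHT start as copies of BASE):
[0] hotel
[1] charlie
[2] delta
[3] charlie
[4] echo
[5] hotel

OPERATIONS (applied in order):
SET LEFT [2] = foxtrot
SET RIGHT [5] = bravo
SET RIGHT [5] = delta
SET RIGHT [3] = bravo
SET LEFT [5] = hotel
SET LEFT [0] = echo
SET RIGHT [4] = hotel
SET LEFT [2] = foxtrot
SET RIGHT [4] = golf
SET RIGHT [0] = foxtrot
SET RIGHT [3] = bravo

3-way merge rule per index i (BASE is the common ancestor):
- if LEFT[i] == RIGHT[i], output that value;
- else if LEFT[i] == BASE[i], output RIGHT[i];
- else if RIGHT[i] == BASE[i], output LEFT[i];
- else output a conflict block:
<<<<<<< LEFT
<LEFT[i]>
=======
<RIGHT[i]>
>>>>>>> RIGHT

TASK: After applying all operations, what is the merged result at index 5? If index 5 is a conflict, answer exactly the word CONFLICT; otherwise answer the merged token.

Answer: delta

Derivation:
Final LEFT:  [echo, charlie, foxtrot, charlie, echo, hotel]
Final RIGHT: [foxtrot, charlie, delta, bravo, golf, delta]
i=0: BASE=hotel L=echo R=foxtrot all differ -> CONFLICT
i=1: L=charlie R=charlie -> agree -> charlie
i=2: L=foxtrot, R=delta=BASE -> take LEFT -> foxtrot
i=3: L=charlie=BASE, R=bravo -> take RIGHT -> bravo
i=4: L=echo=BASE, R=golf -> take RIGHT -> golf
i=5: L=hotel=BASE, R=delta -> take RIGHT -> delta
Index 5 -> delta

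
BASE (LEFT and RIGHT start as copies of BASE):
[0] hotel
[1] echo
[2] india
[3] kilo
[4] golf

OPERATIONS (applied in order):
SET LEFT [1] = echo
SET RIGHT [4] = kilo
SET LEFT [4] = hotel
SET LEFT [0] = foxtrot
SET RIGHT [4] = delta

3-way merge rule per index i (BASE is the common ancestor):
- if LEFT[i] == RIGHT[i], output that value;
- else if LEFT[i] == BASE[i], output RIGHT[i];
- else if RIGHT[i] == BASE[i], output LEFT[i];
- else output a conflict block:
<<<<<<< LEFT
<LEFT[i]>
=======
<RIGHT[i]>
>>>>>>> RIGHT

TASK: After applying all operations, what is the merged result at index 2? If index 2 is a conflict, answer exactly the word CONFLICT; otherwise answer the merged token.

Final LEFT:  [foxtrot, echo, india, kilo, hotel]
Final RIGHT: [hotel, echo, india, kilo, delta]
i=0: L=foxtrot, R=hotel=BASE -> take LEFT -> foxtrot
i=1: L=echo R=echo -> agree -> echo
i=2: L=india R=india -> agree -> india
i=3: L=kilo R=kilo -> agree -> kilo
i=4: BASE=golf L=hotel R=delta all differ -> CONFLICT
Index 2 -> india

Answer: india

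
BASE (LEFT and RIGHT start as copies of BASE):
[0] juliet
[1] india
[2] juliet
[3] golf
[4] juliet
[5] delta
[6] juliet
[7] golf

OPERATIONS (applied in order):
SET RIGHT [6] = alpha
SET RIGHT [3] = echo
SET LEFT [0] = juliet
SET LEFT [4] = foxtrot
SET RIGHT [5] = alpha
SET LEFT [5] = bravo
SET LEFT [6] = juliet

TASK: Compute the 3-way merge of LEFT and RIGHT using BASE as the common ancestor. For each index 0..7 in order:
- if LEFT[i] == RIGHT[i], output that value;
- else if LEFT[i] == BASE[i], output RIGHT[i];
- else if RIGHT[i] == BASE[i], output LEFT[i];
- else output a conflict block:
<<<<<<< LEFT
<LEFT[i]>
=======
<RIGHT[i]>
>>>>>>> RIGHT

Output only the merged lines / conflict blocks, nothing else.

Answer: juliet
india
juliet
echo
foxtrot
<<<<<<< LEFT
bravo
=======
alpha
>>>>>>> RIGHT
alpha
golf

Derivation:
Final LEFT:  [juliet, india, juliet, golf, foxtrot, bravo, juliet, golf]
Final RIGHT: [juliet, india, juliet, echo, juliet, alpha, alpha, golf]
i=0: L=juliet R=juliet -> agree -> juliet
i=1: L=india R=india -> agree -> india
i=2: L=juliet R=juliet -> agree -> juliet
i=3: L=golf=BASE, R=echo -> take RIGHT -> echo
i=4: L=foxtrot, R=juliet=BASE -> take LEFT -> foxtrot
i=5: BASE=delta L=bravo R=alpha all differ -> CONFLICT
i=6: L=juliet=BASE, R=alpha -> take RIGHT -> alpha
i=7: L=golf R=golf -> agree -> golf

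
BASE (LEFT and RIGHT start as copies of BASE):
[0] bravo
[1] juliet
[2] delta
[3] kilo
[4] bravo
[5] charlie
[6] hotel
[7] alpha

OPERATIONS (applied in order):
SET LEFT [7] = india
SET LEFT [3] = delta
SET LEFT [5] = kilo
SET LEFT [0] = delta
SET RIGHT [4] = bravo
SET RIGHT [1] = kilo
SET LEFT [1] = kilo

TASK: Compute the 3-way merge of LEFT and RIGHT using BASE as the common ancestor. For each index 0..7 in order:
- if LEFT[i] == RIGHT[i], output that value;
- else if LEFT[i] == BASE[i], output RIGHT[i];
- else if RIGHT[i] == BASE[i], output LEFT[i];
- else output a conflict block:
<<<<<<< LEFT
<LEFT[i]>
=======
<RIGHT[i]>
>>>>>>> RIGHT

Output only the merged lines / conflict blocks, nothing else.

Answer: delta
kilo
delta
delta
bravo
kilo
hotel
india

Derivation:
Final LEFT:  [delta, kilo, delta, delta, bravo, kilo, hotel, india]
Final RIGHT: [bravo, kilo, delta, kilo, bravo, charlie, hotel, alpha]
i=0: L=delta, R=bravo=BASE -> take LEFT -> delta
i=1: L=kilo R=kilo -> agree -> kilo
i=2: L=delta R=delta -> agree -> delta
i=3: L=delta, R=kilo=BASE -> take LEFT -> delta
i=4: L=bravo R=bravo -> agree -> bravo
i=5: L=kilo, R=charlie=BASE -> take LEFT -> kilo
i=6: L=hotel R=hotel -> agree -> hotel
i=7: L=india, R=alpha=BASE -> take LEFT -> india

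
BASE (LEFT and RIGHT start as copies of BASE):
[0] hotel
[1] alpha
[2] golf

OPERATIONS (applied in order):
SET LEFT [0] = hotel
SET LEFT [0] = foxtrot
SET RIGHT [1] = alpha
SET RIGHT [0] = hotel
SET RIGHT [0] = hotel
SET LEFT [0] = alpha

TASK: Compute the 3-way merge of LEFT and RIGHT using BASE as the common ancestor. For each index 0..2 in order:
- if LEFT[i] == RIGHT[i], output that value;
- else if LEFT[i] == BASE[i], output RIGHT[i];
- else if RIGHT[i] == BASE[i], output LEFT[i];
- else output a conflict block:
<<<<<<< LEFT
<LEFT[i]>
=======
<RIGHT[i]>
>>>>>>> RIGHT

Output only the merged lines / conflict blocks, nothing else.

Final LEFT:  [alpha, alpha, golf]
Final RIGHT: [hotel, alpha, golf]
i=0: L=alpha, R=hotel=BASE -> take LEFT -> alpha
i=1: L=alpha R=alpha -> agree -> alpha
i=2: L=golf R=golf -> agree -> golf

Answer: alpha
alpha
golf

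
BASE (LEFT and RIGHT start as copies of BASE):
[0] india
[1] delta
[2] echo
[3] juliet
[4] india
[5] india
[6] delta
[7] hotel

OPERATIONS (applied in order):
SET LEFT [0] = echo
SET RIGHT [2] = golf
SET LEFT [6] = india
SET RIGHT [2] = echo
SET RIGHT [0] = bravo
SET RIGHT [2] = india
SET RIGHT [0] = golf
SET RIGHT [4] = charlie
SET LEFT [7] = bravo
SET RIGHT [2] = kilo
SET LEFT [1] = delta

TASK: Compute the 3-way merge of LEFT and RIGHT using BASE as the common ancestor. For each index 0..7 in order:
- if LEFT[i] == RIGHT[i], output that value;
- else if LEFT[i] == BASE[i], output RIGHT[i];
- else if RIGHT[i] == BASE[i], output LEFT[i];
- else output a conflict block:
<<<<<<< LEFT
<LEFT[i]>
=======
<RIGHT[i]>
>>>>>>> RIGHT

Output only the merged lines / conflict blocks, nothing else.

Answer: <<<<<<< LEFT
echo
=======
golf
>>>>>>> RIGHT
delta
kilo
juliet
charlie
india
india
bravo

Derivation:
Final LEFT:  [echo, delta, echo, juliet, india, india, india, bravo]
Final RIGHT: [golf, delta, kilo, juliet, charlie, india, delta, hotel]
i=0: BASE=india L=echo R=golf all differ -> CONFLICT
i=1: L=delta R=delta -> agree -> delta
i=2: L=echo=BASE, R=kilo -> take RIGHT -> kilo
i=3: L=juliet R=juliet -> agree -> juliet
i=4: L=india=BASE, R=charlie -> take RIGHT -> charlie
i=5: L=india R=india -> agree -> india
i=6: L=india, R=delta=BASE -> take LEFT -> india
i=7: L=bravo, R=hotel=BASE -> take LEFT -> bravo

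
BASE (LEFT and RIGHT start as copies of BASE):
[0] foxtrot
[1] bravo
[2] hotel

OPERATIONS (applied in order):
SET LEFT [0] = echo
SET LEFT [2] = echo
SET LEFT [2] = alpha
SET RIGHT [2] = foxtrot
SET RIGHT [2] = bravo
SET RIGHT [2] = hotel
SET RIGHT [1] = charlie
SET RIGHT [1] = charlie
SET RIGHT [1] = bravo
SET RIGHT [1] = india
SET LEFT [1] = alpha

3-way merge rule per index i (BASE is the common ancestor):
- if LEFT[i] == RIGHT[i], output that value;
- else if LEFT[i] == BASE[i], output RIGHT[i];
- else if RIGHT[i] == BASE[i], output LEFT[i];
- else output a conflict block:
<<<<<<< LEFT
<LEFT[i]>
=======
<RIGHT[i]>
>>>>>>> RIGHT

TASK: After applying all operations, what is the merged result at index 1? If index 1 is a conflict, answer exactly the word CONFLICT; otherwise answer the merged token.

Answer: CONFLICT

Derivation:
Final LEFT:  [echo, alpha, alpha]
Final RIGHT: [foxtrot, india, hotel]
i=0: L=echo, R=foxtrot=BASE -> take LEFT -> echo
i=1: BASE=bravo L=alpha R=india all differ -> CONFLICT
i=2: L=alpha, R=hotel=BASE -> take LEFT -> alpha
Index 1 -> CONFLICT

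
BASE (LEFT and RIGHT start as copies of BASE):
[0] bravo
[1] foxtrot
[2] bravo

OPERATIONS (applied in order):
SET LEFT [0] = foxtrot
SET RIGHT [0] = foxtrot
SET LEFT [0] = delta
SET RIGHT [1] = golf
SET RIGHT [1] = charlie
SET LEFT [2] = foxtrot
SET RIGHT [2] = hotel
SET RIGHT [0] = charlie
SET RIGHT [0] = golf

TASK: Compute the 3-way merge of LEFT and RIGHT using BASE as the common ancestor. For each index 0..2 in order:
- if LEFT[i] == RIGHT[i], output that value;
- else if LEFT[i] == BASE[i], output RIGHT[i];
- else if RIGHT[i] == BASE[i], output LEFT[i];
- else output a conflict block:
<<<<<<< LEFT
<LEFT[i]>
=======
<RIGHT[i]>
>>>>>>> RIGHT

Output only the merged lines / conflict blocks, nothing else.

Final LEFT:  [delta, foxtrot, foxtrot]
Final RIGHT: [golf, charlie, hotel]
i=0: BASE=bravo L=delta R=golf all differ -> CONFLICT
i=1: L=foxtrot=BASE, R=charlie -> take RIGHT -> charlie
i=2: BASE=bravo L=foxtrot R=hotel all differ -> CONFLICT

Answer: <<<<<<< LEFT
delta
=======
golf
>>>>>>> RIGHT
charlie
<<<<<<< LEFT
foxtrot
=======
hotel
>>>>>>> RIGHT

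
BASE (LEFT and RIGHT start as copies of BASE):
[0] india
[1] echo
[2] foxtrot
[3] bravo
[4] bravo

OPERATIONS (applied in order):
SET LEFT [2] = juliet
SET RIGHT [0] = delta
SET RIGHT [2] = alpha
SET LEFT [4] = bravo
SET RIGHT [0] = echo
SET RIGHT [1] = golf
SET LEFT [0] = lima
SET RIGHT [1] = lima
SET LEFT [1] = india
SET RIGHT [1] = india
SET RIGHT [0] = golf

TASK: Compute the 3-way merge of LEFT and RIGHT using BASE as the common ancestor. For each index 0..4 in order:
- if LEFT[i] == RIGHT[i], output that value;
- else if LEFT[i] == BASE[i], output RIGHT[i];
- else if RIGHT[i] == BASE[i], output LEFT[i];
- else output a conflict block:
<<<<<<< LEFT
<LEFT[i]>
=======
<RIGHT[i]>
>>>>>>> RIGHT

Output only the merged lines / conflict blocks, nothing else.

Final LEFT:  [lima, india, juliet, bravo, bravo]
Final RIGHT: [golf, india, alpha, bravo, bravo]
i=0: BASE=india L=lima R=golf all differ -> CONFLICT
i=1: L=india R=india -> agree -> india
i=2: BASE=foxtrot L=juliet R=alpha all differ -> CONFLICT
i=3: L=bravo R=bravo -> agree -> bravo
i=4: L=bravo R=bravo -> agree -> bravo

Answer: <<<<<<< LEFT
lima
=======
golf
>>>>>>> RIGHT
india
<<<<<<< LEFT
juliet
=======
alpha
>>>>>>> RIGHT
bravo
bravo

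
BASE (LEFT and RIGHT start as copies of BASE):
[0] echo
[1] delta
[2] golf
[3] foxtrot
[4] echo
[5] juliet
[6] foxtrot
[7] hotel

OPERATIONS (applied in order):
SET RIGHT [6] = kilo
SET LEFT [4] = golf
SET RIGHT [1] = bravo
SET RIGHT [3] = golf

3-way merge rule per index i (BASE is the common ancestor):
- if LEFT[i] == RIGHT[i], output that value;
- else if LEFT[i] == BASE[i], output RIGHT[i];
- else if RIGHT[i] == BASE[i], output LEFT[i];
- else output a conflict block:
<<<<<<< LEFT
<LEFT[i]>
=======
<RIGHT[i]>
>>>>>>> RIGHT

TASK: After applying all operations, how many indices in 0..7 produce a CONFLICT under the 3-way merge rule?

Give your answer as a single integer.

Answer: 0

Derivation:
Final LEFT:  [echo, delta, golf, foxtrot, golf, juliet, foxtrot, hotel]
Final RIGHT: [echo, bravo, golf, golf, echo, juliet, kilo, hotel]
i=0: L=echo R=echo -> agree -> echo
i=1: L=delta=BASE, R=bravo -> take RIGHT -> bravo
i=2: L=golf R=golf -> agree -> golf
i=3: L=foxtrot=BASE, R=golf -> take RIGHT -> golf
i=4: L=golf, R=echo=BASE -> take LEFT -> golf
i=5: L=juliet R=juliet -> agree -> juliet
i=6: L=foxtrot=BASE, R=kilo -> take RIGHT -> kilo
i=7: L=hotel R=hotel -> agree -> hotel
Conflict count: 0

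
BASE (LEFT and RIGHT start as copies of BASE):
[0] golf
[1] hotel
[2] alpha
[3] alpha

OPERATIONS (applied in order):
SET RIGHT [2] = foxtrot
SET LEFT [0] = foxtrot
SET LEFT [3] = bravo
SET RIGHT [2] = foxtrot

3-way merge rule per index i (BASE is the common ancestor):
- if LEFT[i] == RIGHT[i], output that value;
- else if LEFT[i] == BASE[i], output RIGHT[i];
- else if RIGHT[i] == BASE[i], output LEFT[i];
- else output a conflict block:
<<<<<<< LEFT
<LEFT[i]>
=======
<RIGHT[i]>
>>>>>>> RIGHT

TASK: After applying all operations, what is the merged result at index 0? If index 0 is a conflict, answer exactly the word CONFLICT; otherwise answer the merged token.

Final LEFT:  [foxtrot, hotel, alpha, bravo]
Final RIGHT: [golf, hotel, foxtrot, alpha]
i=0: L=foxtrot, R=golf=BASE -> take LEFT -> foxtrot
i=1: L=hotel R=hotel -> agree -> hotel
i=2: L=alpha=BASE, R=foxtrot -> take RIGHT -> foxtrot
i=3: L=bravo, R=alpha=BASE -> take LEFT -> bravo
Index 0 -> foxtrot

Answer: foxtrot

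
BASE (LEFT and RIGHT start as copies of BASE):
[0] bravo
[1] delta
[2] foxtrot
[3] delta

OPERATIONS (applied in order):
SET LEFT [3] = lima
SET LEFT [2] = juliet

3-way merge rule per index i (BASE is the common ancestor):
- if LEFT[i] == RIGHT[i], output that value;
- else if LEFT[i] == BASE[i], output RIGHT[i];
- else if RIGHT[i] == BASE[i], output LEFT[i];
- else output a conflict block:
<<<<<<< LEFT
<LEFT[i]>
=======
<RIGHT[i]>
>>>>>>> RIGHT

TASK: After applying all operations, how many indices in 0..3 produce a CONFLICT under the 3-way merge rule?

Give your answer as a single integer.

Answer: 0

Derivation:
Final LEFT:  [bravo, delta, juliet, lima]
Final RIGHT: [bravo, delta, foxtrot, delta]
i=0: L=bravo R=bravo -> agree -> bravo
i=1: L=delta R=delta -> agree -> delta
i=2: L=juliet, R=foxtrot=BASE -> take LEFT -> juliet
i=3: L=lima, R=delta=BASE -> take LEFT -> lima
Conflict count: 0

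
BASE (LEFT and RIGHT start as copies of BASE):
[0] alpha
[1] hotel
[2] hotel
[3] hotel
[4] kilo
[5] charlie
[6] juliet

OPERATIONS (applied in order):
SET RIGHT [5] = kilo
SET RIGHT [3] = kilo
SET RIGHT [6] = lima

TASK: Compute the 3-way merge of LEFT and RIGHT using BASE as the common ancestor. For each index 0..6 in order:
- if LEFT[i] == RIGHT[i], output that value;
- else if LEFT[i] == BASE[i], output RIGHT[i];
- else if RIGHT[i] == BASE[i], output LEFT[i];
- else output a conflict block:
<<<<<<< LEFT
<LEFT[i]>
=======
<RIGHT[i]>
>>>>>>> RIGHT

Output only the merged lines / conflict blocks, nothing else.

Answer: alpha
hotel
hotel
kilo
kilo
kilo
lima

Derivation:
Final LEFT:  [alpha, hotel, hotel, hotel, kilo, charlie, juliet]
Final RIGHT: [alpha, hotel, hotel, kilo, kilo, kilo, lima]
i=0: L=alpha R=alpha -> agree -> alpha
i=1: L=hotel R=hotel -> agree -> hotel
i=2: L=hotel R=hotel -> agree -> hotel
i=3: L=hotel=BASE, R=kilo -> take RIGHT -> kilo
i=4: L=kilo R=kilo -> agree -> kilo
i=5: L=charlie=BASE, R=kilo -> take RIGHT -> kilo
i=6: L=juliet=BASE, R=lima -> take RIGHT -> lima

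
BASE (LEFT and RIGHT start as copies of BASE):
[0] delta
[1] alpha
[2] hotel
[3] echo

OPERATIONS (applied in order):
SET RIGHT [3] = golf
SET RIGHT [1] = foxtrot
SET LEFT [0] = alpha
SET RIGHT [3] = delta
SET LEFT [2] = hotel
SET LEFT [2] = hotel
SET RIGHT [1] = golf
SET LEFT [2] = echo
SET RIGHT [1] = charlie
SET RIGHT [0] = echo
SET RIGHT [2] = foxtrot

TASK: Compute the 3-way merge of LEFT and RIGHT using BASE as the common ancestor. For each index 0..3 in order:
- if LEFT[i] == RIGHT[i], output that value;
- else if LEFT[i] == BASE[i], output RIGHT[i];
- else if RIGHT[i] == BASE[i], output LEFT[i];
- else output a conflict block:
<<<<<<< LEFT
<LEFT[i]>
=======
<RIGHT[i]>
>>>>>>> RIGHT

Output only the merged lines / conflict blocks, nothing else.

Final LEFT:  [alpha, alpha, echo, echo]
Final RIGHT: [echo, charlie, foxtrot, delta]
i=0: BASE=delta L=alpha R=echo all differ -> CONFLICT
i=1: L=alpha=BASE, R=charlie -> take RIGHT -> charlie
i=2: BASE=hotel L=echo R=foxtrot all differ -> CONFLICT
i=3: L=echo=BASE, R=delta -> take RIGHT -> delta

Answer: <<<<<<< LEFT
alpha
=======
echo
>>>>>>> RIGHT
charlie
<<<<<<< LEFT
echo
=======
foxtrot
>>>>>>> RIGHT
delta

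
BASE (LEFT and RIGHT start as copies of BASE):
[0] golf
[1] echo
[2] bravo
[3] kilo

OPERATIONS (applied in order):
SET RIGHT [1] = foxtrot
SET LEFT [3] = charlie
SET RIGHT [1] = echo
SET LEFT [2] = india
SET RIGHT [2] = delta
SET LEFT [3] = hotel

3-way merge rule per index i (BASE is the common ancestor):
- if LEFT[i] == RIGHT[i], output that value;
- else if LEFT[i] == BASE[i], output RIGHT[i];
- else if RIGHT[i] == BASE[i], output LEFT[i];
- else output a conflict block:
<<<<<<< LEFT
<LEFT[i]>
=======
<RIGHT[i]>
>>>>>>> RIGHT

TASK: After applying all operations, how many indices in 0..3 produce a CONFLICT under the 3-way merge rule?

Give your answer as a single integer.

Answer: 1

Derivation:
Final LEFT:  [golf, echo, india, hotel]
Final RIGHT: [golf, echo, delta, kilo]
i=0: L=golf R=golf -> agree -> golf
i=1: L=echo R=echo -> agree -> echo
i=2: BASE=bravo L=india R=delta all differ -> CONFLICT
i=3: L=hotel, R=kilo=BASE -> take LEFT -> hotel
Conflict count: 1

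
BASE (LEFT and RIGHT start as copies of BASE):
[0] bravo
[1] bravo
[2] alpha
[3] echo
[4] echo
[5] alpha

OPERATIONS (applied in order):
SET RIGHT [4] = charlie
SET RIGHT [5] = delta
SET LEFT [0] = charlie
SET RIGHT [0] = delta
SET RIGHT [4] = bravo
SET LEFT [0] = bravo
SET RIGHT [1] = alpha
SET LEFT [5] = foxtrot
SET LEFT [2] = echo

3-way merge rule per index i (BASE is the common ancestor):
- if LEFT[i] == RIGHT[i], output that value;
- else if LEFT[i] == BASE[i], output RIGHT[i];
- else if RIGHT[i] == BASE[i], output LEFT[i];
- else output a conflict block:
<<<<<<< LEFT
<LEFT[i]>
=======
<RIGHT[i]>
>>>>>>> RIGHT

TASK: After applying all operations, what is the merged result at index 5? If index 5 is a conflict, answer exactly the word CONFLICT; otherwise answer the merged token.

Final LEFT:  [bravo, bravo, echo, echo, echo, foxtrot]
Final RIGHT: [delta, alpha, alpha, echo, bravo, delta]
i=0: L=bravo=BASE, R=delta -> take RIGHT -> delta
i=1: L=bravo=BASE, R=alpha -> take RIGHT -> alpha
i=2: L=echo, R=alpha=BASE -> take LEFT -> echo
i=3: L=echo R=echo -> agree -> echo
i=4: L=echo=BASE, R=bravo -> take RIGHT -> bravo
i=5: BASE=alpha L=foxtrot R=delta all differ -> CONFLICT
Index 5 -> CONFLICT

Answer: CONFLICT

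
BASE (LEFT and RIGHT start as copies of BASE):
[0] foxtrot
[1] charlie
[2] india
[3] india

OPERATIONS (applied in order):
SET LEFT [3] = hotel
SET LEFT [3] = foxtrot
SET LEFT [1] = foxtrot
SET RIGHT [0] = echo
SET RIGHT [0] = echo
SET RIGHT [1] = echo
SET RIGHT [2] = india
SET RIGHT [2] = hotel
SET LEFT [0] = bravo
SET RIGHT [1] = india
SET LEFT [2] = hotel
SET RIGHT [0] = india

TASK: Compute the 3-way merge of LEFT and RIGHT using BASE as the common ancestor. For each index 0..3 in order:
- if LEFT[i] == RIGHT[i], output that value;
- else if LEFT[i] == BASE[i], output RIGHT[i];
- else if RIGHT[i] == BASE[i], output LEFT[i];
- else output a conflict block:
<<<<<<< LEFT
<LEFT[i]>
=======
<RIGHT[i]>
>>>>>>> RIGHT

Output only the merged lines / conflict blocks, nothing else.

Answer: <<<<<<< LEFT
bravo
=======
india
>>>>>>> RIGHT
<<<<<<< LEFT
foxtrot
=======
india
>>>>>>> RIGHT
hotel
foxtrot

Derivation:
Final LEFT:  [bravo, foxtrot, hotel, foxtrot]
Final RIGHT: [india, india, hotel, india]
i=0: BASE=foxtrot L=bravo R=india all differ -> CONFLICT
i=1: BASE=charlie L=foxtrot R=india all differ -> CONFLICT
i=2: L=hotel R=hotel -> agree -> hotel
i=3: L=foxtrot, R=india=BASE -> take LEFT -> foxtrot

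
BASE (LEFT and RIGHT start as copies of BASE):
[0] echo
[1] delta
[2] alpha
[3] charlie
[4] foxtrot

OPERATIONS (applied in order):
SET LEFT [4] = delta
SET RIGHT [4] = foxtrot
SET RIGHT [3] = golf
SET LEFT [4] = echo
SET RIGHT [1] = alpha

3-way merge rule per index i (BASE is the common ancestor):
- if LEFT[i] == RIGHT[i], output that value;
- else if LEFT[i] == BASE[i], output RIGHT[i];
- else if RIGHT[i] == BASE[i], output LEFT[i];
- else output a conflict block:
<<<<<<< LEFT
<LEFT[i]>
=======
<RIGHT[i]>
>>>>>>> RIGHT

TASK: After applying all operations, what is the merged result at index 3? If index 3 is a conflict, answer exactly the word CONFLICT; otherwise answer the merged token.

Answer: golf

Derivation:
Final LEFT:  [echo, delta, alpha, charlie, echo]
Final RIGHT: [echo, alpha, alpha, golf, foxtrot]
i=0: L=echo R=echo -> agree -> echo
i=1: L=delta=BASE, R=alpha -> take RIGHT -> alpha
i=2: L=alpha R=alpha -> agree -> alpha
i=3: L=charlie=BASE, R=golf -> take RIGHT -> golf
i=4: L=echo, R=foxtrot=BASE -> take LEFT -> echo
Index 3 -> golf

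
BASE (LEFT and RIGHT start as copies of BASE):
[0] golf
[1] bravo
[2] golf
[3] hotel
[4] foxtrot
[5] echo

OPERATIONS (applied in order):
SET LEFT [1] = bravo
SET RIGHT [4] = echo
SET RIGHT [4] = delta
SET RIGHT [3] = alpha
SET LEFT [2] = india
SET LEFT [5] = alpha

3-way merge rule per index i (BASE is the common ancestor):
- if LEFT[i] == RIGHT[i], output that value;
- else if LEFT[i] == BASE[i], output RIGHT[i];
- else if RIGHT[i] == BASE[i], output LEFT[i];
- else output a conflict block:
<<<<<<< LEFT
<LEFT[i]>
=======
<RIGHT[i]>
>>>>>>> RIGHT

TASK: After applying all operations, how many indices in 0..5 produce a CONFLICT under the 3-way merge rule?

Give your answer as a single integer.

Final LEFT:  [golf, bravo, india, hotel, foxtrot, alpha]
Final RIGHT: [golf, bravo, golf, alpha, delta, echo]
i=0: L=golf R=golf -> agree -> golf
i=1: L=bravo R=bravo -> agree -> bravo
i=2: L=india, R=golf=BASE -> take LEFT -> india
i=3: L=hotel=BASE, R=alpha -> take RIGHT -> alpha
i=4: L=foxtrot=BASE, R=delta -> take RIGHT -> delta
i=5: L=alpha, R=echo=BASE -> take LEFT -> alpha
Conflict count: 0

Answer: 0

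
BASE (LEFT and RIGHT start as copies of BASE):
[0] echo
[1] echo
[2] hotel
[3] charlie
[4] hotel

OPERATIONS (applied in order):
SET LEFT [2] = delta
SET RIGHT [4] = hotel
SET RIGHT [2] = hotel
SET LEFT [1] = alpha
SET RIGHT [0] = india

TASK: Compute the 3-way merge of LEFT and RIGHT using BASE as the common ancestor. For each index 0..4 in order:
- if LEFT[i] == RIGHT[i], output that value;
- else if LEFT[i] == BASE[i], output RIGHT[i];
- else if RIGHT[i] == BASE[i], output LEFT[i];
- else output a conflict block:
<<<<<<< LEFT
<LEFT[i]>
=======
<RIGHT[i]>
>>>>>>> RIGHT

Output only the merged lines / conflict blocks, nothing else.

Final LEFT:  [echo, alpha, delta, charlie, hotel]
Final RIGHT: [india, echo, hotel, charlie, hotel]
i=0: L=echo=BASE, R=india -> take RIGHT -> india
i=1: L=alpha, R=echo=BASE -> take LEFT -> alpha
i=2: L=delta, R=hotel=BASE -> take LEFT -> delta
i=3: L=charlie R=charlie -> agree -> charlie
i=4: L=hotel R=hotel -> agree -> hotel

Answer: india
alpha
delta
charlie
hotel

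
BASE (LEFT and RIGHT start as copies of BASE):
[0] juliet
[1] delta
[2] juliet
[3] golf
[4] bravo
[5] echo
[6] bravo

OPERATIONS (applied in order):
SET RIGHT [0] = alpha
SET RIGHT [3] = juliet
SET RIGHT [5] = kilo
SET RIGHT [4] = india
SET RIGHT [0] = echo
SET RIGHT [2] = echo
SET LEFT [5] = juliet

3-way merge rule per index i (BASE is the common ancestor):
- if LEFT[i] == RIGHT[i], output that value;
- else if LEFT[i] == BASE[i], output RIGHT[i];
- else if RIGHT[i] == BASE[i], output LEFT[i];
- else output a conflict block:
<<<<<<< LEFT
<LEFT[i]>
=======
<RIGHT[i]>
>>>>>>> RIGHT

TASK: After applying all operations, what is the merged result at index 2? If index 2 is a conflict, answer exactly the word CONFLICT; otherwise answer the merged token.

Final LEFT:  [juliet, delta, juliet, golf, bravo, juliet, bravo]
Final RIGHT: [echo, delta, echo, juliet, india, kilo, bravo]
i=0: L=juliet=BASE, R=echo -> take RIGHT -> echo
i=1: L=delta R=delta -> agree -> delta
i=2: L=juliet=BASE, R=echo -> take RIGHT -> echo
i=3: L=golf=BASE, R=juliet -> take RIGHT -> juliet
i=4: L=bravo=BASE, R=india -> take RIGHT -> india
i=5: BASE=echo L=juliet R=kilo all differ -> CONFLICT
i=6: L=bravo R=bravo -> agree -> bravo
Index 2 -> echo

Answer: echo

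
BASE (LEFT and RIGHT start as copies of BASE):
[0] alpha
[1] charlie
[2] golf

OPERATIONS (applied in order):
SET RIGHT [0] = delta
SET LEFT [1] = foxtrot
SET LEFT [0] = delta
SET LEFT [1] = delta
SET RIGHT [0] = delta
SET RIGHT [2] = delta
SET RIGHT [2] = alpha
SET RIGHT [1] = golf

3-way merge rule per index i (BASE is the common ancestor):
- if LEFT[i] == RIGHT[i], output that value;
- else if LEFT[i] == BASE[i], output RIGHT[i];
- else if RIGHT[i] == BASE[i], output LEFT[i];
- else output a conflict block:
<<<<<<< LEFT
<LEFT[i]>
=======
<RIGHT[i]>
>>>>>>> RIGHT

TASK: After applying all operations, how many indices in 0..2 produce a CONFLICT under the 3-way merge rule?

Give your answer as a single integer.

Final LEFT:  [delta, delta, golf]
Final RIGHT: [delta, golf, alpha]
i=0: L=delta R=delta -> agree -> delta
i=1: BASE=charlie L=delta R=golf all differ -> CONFLICT
i=2: L=golf=BASE, R=alpha -> take RIGHT -> alpha
Conflict count: 1

Answer: 1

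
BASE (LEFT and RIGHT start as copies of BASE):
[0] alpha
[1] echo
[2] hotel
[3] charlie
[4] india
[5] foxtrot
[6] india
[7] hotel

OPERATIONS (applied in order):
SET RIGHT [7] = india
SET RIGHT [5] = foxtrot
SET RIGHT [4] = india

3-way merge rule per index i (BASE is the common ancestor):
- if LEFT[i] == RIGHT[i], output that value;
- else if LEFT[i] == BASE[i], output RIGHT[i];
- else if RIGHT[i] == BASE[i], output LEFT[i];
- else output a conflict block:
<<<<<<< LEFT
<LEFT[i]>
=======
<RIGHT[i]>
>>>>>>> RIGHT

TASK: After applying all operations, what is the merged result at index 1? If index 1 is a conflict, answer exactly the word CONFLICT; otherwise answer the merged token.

Final LEFT:  [alpha, echo, hotel, charlie, india, foxtrot, india, hotel]
Final RIGHT: [alpha, echo, hotel, charlie, india, foxtrot, india, india]
i=0: L=alpha R=alpha -> agree -> alpha
i=1: L=echo R=echo -> agree -> echo
i=2: L=hotel R=hotel -> agree -> hotel
i=3: L=charlie R=charlie -> agree -> charlie
i=4: L=india R=india -> agree -> india
i=5: L=foxtrot R=foxtrot -> agree -> foxtrot
i=6: L=india R=india -> agree -> india
i=7: L=hotel=BASE, R=india -> take RIGHT -> india
Index 1 -> echo

Answer: echo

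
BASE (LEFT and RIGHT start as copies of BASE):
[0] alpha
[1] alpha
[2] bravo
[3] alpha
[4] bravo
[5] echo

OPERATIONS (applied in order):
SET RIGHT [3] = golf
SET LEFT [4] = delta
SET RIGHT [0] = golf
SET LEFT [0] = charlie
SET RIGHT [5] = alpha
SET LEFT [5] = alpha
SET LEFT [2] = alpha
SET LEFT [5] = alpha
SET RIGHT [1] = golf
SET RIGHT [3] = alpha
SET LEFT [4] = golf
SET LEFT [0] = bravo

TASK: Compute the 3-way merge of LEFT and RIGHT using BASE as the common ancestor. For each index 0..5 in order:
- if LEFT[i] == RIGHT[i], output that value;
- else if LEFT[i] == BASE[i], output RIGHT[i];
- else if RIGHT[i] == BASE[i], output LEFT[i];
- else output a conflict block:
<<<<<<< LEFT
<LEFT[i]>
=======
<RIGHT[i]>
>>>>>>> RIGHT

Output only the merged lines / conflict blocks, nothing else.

Final LEFT:  [bravo, alpha, alpha, alpha, golf, alpha]
Final RIGHT: [golf, golf, bravo, alpha, bravo, alpha]
i=0: BASE=alpha L=bravo R=golf all differ -> CONFLICT
i=1: L=alpha=BASE, R=golf -> take RIGHT -> golf
i=2: L=alpha, R=bravo=BASE -> take LEFT -> alpha
i=3: L=alpha R=alpha -> agree -> alpha
i=4: L=golf, R=bravo=BASE -> take LEFT -> golf
i=5: L=alpha R=alpha -> agree -> alpha

Answer: <<<<<<< LEFT
bravo
=======
golf
>>>>>>> RIGHT
golf
alpha
alpha
golf
alpha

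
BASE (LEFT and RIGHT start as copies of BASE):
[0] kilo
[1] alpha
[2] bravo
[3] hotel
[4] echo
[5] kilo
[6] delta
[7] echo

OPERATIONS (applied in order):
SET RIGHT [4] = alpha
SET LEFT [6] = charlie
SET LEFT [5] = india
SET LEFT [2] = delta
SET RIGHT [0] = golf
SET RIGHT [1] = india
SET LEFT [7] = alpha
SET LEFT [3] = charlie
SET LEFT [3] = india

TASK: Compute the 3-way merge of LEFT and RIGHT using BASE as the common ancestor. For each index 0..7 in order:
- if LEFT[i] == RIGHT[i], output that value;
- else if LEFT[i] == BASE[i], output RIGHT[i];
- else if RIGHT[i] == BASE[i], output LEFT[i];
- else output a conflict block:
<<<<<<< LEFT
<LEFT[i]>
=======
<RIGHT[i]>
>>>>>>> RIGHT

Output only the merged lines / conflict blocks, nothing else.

Answer: golf
india
delta
india
alpha
india
charlie
alpha

Derivation:
Final LEFT:  [kilo, alpha, delta, india, echo, india, charlie, alpha]
Final RIGHT: [golf, india, bravo, hotel, alpha, kilo, delta, echo]
i=0: L=kilo=BASE, R=golf -> take RIGHT -> golf
i=1: L=alpha=BASE, R=india -> take RIGHT -> india
i=2: L=delta, R=bravo=BASE -> take LEFT -> delta
i=3: L=india, R=hotel=BASE -> take LEFT -> india
i=4: L=echo=BASE, R=alpha -> take RIGHT -> alpha
i=5: L=india, R=kilo=BASE -> take LEFT -> india
i=6: L=charlie, R=delta=BASE -> take LEFT -> charlie
i=7: L=alpha, R=echo=BASE -> take LEFT -> alpha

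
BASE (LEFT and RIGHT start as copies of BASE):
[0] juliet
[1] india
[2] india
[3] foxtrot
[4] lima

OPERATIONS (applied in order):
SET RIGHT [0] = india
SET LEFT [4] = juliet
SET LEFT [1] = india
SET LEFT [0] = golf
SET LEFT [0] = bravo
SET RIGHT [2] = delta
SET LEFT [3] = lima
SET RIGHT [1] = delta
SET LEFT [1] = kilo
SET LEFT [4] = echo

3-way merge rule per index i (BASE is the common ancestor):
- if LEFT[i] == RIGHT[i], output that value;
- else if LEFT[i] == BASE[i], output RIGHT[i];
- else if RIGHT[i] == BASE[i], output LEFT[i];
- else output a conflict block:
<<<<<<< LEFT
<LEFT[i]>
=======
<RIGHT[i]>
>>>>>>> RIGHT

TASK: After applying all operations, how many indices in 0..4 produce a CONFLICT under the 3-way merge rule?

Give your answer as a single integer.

Answer: 2

Derivation:
Final LEFT:  [bravo, kilo, india, lima, echo]
Final RIGHT: [india, delta, delta, foxtrot, lima]
i=0: BASE=juliet L=bravo R=india all differ -> CONFLICT
i=1: BASE=india L=kilo R=delta all differ -> CONFLICT
i=2: L=india=BASE, R=delta -> take RIGHT -> delta
i=3: L=lima, R=foxtrot=BASE -> take LEFT -> lima
i=4: L=echo, R=lima=BASE -> take LEFT -> echo
Conflict count: 2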